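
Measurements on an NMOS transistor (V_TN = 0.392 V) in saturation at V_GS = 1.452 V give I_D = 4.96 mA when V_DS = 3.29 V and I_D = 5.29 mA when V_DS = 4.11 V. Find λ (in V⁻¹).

λ = 0.111 V⁻¹

With V_GS fixed, I_D ∝ (1 + λ V_DS) in saturation, so I_D2/I_D1 = (1 + λ V_DS2)/(1 + λ V_DS1).
5.29/4.96 = 1.067 = (1 + 4.11 λ)/(1 + 3.29 λ).
Solving: λ (I_D1 V_DS2 − I_D2 V_DS1) = I_D2 − I_D1, so λ = (5.29 − 4.96) / (4.96 × 4.11 − 5.29 × 3.29) = 0.33 / 2.98 = 0.111 V⁻¹.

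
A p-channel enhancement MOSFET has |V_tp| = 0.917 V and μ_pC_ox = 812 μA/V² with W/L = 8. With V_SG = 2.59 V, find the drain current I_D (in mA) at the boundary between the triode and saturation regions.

At the boundary V_SD = V_ov = V_SG − |V_tp| = 2.59 − 0.917 = 1.67 V.
k_p = μ_pC_ox · (W/L) = 6.496 mA/V².
I_D = ½ k_p V_ov² = 0.5 × 6.496 × 1.67² = 9.09 mA.

I_D = 9.09 mA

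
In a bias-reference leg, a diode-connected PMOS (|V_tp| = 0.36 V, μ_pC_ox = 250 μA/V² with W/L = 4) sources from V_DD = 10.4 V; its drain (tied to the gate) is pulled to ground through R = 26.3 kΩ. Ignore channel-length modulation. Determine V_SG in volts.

V_SG = 1.20 V

With gate tied to drain, V_SG = V_SD ≥ V_SG − |V_tp|, so the device is in saturation.
k_p = μ_pC_ox · (W/L) = 1 mA/V².
KCL at the drain: ½ k_p (V_SG − |V_tp|)² = (V_DD − V_SG)/R.
Let x = V_SG − 0.36. Then 13.2 x² + x − 10.04 = 0, giving x = 0.837 V (positive root), so V_SG = 1.2 V.
I_D = (V_DD − V_SG)/R = (10.4 − 1.2) / 26.3 = 0.35 mA.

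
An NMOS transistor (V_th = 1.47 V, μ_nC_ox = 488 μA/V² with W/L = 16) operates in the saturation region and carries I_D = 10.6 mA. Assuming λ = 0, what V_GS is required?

V_GS = 3.12 V

k_n = μ_nC_ox · (W/L) = 7.808 mA/V².
In saturation I_D = ½ k_n (V_GS − V_th)², so V_GS − V_th = √(2 I_D / k_n) = √(2 × 10.6 / 7.808) = 1.65 V.
V_GS = 1.47 + 1.65 = 3.12 V.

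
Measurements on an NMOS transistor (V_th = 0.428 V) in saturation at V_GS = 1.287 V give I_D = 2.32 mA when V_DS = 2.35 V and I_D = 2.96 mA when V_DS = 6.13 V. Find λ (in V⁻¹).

λ = 0.0881 V⁻¹

With V_GS fixed, I_D ∝ (1 + λ V_DS) in saturation, so I_D2/I_D1 = (1 + λ V_DS2)/(1 + λ V_DS1).
2.96/2.32 = 1.276 = (1 + 6.13 λ)/(1 + 2.35 λ).
Solving: λ (I_D1 V_DS2 − I_D2 V_DS1) = I_D2 − I_D1, so λ = (2.96 − 2.32) / (2.32 × 6.13 − 2.96 × 2.35) = 0.64 / 7.27 = 0.0881 V⁻¹.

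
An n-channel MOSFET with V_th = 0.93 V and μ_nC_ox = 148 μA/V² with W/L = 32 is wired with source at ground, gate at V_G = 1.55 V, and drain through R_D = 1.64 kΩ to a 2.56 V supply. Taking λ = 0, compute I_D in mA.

I_D = 0.910 mA

V_GS = V_G = 1.55 V, so V_ov = 1.55 − 0.93 = 0.62 V.
k_n = μ_nC_ox · (W/L) = 4.736 mA/V².
Assume saturation: I_D = ½ k_n V_ov² = 0.5 × 4.736 × 0.62² = 0.91 mA, giving V_DS = V_DD − I_D R_D = 2.56 − 0.91 × 1.64 = 1.07 V.
V_DS = 1.07 V ≥ V_ov = 0.62 V, confirming saturation.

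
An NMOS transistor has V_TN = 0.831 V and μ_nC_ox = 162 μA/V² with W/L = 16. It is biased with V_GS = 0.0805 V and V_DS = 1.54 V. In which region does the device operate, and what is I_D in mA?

V_GS = 0.0805 V < V_TN = 0.831 V, so the transistor is in cutoff.

Cutoff; I_D = 0 mA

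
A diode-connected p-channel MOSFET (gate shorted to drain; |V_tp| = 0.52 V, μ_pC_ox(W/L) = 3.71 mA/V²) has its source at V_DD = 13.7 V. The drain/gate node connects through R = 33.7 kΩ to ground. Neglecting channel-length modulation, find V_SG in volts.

V_SG = 0.971 V

With gate tied to drain, V_SG = V_SD ≥ V_SG − |V_tp|, so the device is in saturation.
KCL at the drain: ½ k_p (V_SG − |V_tp|)² = (V_DD − V_SG)/R.
Let x = V_SG − 0.52. Then 62.5 x² + x − 13.18 = 0, giving x = 0.451 V (positive root), so V_SG = 0.971 V.
I_D = (V_DD − V_SG)/R = (13.7 − 0.971) / 33.7 = 0.378 mA.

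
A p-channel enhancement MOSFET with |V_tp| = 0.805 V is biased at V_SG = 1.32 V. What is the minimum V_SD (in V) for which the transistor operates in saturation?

The boundary between triode and saturation is V_SD = V_SG − |V_tp| = V_ov.
V_ov = 1.32 − 0.805 = 0.515 V.

V_SD,sat = 0.515 V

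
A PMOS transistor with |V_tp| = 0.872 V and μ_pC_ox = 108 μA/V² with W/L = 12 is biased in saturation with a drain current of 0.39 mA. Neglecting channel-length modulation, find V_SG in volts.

k_p = μ_pC_ox · (W/L) = 1.296 mA/V².
In saturation I_D = ½ k_p (V_SG − |V_tp|)², so V_SG − |V_tp| = √(2 I_D / k_p) = √(2 × 0.39 / 1.296) = 0.776 V.
V_SG = 0.872 + 0.776 = 1.65 V.

V_SG = 1.65 V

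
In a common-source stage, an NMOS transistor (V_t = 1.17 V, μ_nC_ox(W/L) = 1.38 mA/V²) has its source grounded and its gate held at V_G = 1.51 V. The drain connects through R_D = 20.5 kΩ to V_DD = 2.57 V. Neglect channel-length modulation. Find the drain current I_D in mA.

V_GS = V_G = 1.51 V, so V_ov = 1.51 − 1.17 = 0.34 V.
Assume saturation: I_D = ½ k_n V_ov² = 0.5 × 1.38 × 0.34² = 0.0798 mA, giving V_DS = V_DD − I_D R_D = 2.57 − 0.0798 × 20.5 = 0.935 V.
V_DS = 0.935 V ≥ V_ov = 0.34 V, confirming saturation.

I_D = 0.0798 mA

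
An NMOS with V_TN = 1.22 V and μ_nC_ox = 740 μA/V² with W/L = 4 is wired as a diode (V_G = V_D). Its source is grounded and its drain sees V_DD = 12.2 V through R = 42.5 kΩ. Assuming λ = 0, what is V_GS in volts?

With gate tied to drain, V_GS = V_DS ≥ V_GS − V_TN, so the device is in saturation.
k_n = μ_nC_ox · (W/L) = 2.96 mA/V².
KCL at the drain: ½ k_n (V_GS − V_TN)² = (V_DD − V_GS)/R.
Let x = V_GS − 1.22. Then 62.9 x² + x − 10.98 = 0, giving x = 0.41 V (positive root), so V_GS = 1.63 V.
I_D = (V_DD − V_GS)/R = (12.2 − 1.63) / 42.5 = 0.249 mA.

V_GS = 1.63 V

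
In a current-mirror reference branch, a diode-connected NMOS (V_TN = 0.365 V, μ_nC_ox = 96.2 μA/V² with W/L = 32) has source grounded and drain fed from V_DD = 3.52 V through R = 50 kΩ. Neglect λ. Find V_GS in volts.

V_GS = 0.561 V

With gate tied to drain, V_GS = V_DS ≥ V_GS − V_TN, so the device is in saturation.
k_n = μ_nC_ox · (W/L) = 3.078 mA/V².
KCL at the drain: ½ k_n (V_GS − V_TN)² = (V_DD − V_GS)/R.
Let x = V_GS − 0.365. Then 77 x² + x − 3.155 = 0, giving x = 0.196 V (positive root), so V_GS = 0.561 V.
I_D = (V_DD − V_GS)/R = (3.52 − 0.561) / 50 = 0.0592 mA.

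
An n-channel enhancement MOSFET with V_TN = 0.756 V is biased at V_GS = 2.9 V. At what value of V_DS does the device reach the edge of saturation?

V_DS,sat = 2.14 V

The boundary between triode and saturation is V_DS = V_GS − V_TN = V_ov.
V_ov = 2.9 − 0.756 = 2.14 V.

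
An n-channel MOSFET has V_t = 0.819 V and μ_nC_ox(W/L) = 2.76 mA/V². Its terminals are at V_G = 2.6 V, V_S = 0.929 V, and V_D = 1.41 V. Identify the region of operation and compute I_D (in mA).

V_GS = V_G − V_S = 2.6 − 0.929 = 1.67 V; V_DS = V_D − V_S = 1.41 − 0.929 = 0.481 V.
V_ov = V_GS − V_t = 1.67 − 0.819 = 0.852 V.
Since V_DS = 0.481 V < V_ov = 0.852 V, the device is in the triode region.
I_D = k_n [V_ov · V_DS − ½ V_DS²] = 2.76 × [0.852 × 0.481 − 0.5 × 0.481²] = 0.812 mA.

Triode; I_D = 0.812 mA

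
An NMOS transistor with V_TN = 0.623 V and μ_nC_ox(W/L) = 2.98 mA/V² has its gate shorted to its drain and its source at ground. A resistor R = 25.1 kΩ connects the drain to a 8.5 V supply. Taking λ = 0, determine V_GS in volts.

With gate tied to drain, V_GS = V_DS ≥ V_GS − V_TN, so the device is in saturation.
KCL at the drain: ½ k_n (V_GS − V_TN)² = (V_DD − V_GS)/R.
Let x = V_GS − 0.623. Then 37.4 x² + x − 7.877 = 0, giving x = 0.446 V (positive root), so V_GS = 1.07 V.
I_D = (V_DD − V_GS)/R = (8.5 − 1.07) / 25.1 = 0.296 mA.

V_GS = 1.07 V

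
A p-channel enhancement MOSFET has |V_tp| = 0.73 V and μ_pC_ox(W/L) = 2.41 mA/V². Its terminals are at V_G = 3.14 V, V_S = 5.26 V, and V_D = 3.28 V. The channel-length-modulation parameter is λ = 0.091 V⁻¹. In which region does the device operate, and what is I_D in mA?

V_SG = V_S − V_G = 5.26 − 3.14 = 2.12 V; V_SD = V_S − V_D = 5.26 − 3.28 = 1.98 V.
V_ov = V_SG − |V_tp| = 2.12 − 0.73 = 1.39 V.
Since V_SD = 1.98 V ≥ V_ov = 1.39 V, the device is in saturation.
I_D = ½ k_p V_ov² (1 + λ V_SD) = 0.5 × 2.41 × 1.39² × (1 + 0.091 × 1.98) = 2.75 mA.

Saturation; I_D = 2.75 mA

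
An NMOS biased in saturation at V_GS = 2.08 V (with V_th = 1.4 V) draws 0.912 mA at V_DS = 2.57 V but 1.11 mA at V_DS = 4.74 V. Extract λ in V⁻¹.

With V_GS fixed, I_D ∝ (1 + λ V_DS) in saturation, so I_D2/I_D1 = (1 + λ V_DS2)/(1 + λ V_DS1).
1.11/0.912 = 1.217 = (1 + 4.74 λ)/(1 + 2.57 λ).
Solving: λ (I_D1 V_DS2 − I_D2 V_DS1) = I_D2 − I_D1, so λ = (1.11 − 0.912) / (0.912 × 4.74 − 1.11 × 2.57) = 0.198 / 1.47 = 0.135 V⁻¹.

λ = 0.135 V⁻¹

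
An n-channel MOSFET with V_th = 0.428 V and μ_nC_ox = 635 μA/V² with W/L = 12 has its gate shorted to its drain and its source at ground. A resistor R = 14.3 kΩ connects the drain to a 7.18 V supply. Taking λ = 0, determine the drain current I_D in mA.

With gate tied to drain, V_GS = V_DS ≥ V_GS − V_th, so the device is in saturation.
k_n = μ_nC_ox · (W/L) = 7.62 mA/V².
KCL at the drain: ½ k_n (V_GS − V_th)² = (V_DD − V_GS)/R.
Let x = V_GS − 0.428. Then 54.5 x² + x − 6.752 = 0, giving x = 0.343 V (positive root), so V_GS = 0.771 V.
I_D = (V_DD − V_GS)/R = (7.18 − 0.771) / 14.3 = 0.448 mA.

I_D = 0.448 mA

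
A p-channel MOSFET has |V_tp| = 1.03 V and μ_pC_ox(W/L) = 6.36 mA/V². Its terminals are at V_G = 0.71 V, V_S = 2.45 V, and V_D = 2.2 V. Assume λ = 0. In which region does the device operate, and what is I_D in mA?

Triode; I_D = 0.930 mA

V_SG = V_S − V_G = 2.45 − 0.71 = 1.74 V; V_SD = V_S − V_D = 2.45 − 2.2 = 0.25 V.
V_ov = V_SG − |V_tp| = 1.74 − 1.03 = 0.71 V.
Since V_SD = 0.25 V < V_ov = 0.71 V, the device is in the triode region.
I_D = k_p [V_ov · V_SD − ½ V_SD²] = 6.36 × [0.71 × 0.25 − 0.5 × 0.25²] = 0.93 mA.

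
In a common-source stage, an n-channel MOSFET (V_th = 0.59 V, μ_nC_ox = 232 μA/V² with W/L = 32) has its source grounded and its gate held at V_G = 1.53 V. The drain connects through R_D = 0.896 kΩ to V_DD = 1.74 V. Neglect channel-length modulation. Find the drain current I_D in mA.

V_GS = V_G = 1.53 V, so V_ov = 1.53 − 0.59 = 0.94 V.
k_n = μ_nC_ox · (W/L) = 7.424 mA/V².
Assume saturation: I_D = ½ k_n V_ov² = 0.5 × 7.424 × 0.94² = 3.28 mA, giving V_DS = V_DD − I_D R_D = 1.74 − 3.28 × 0.896 = -1.2 V.
But -1.2 V < V_ov = 0.94 V, so the device is actually in triode.
In triode I_D = k_n[V_ov V_DS − ½ V_DS²] and I_D = (V_DD − V_DS)/R_D. Equating: 3.33 V_DS² − 7.253 V_DS + 1.74 = 0, giving V_DS = 0.274 V (the root below V_ov).
I_D = (1.74 − 0.274) / 0.896 = 1.64 mA.

I_D = 1.64 mA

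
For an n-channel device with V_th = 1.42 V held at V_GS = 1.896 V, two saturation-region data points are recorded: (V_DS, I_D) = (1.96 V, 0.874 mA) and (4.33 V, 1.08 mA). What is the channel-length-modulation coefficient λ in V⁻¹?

λ = 0.124 V⁻¹

With V_GS fixed, I_D ∝ (1 + λ V_DS) in saturation, so I_D2/I_D1 = (1 + λ V_DS2)/(1 + λ V_DS1).
1.08/0.874 = 1.236 = (1 + 4.33 λ)/(1 + 1.96 λ).
Solving: λ (I_D1 V_DS2 − I_D2 V_DS1) = I_D2 − I_D1, so λ = (1.08 − 0.874) / (0.874 × 4.33 − 1.08 × 1.96) = 0.206 / 1.67 = 0.124 V⁻¹.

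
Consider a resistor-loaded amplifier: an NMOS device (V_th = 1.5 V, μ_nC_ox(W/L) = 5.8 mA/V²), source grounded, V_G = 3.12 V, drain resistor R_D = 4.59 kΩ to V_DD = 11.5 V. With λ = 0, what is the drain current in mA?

V_GS = V_G = 3.12 V, so V_ov = 3.12 − 1.5 = 1.62 V.
Assume saturation: I_D = ½ k_n V_ov² = 0.5 × 5.8 × 1.62² = 7.61 mA, giving V_DS = V_DD − I_D R_D = 11.5 − 7.61 × 4.59 = -23.4 V.
But -23.4 V < V_ov = 1.62 V, so the device is actually in triode.
In triode I_D = k_n[V_ov V_DS − ½ V_DS²] and I_D = (V_DD − V_DS)/R_D. Equating: 13.3 V_DS² − 44.13 V_DS + 11.5 = 0, giving V_DS = 0.285 V (the root below V_ov).
I_D = (11.5 − 0.285) / 4.59 = 2.44 mA.

I_D = 2.44 mA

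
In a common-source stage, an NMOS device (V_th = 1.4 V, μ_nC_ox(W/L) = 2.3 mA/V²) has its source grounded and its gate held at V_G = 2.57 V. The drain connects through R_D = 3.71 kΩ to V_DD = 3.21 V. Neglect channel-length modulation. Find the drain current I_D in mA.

V_GS = V_G = 2.57 V, so V_ov = 2.57 − 1.4 = 1.17 V.
Assume saturation: I_D = ½ k_n V_ov² = 0.5 × 2.3 × 1.17² = 1.57 mA, giving V_DS = V_DD − I_D R_D = 3.21 − 1.57 × 3.71 = -2.63 V.
But -2.63 V < V_ov = 1.17 V, so the device is actually in triode.
In triode I_D = k_n[V_ov V_DS − ½ V_DS²] and I_D = (V_DD − V_DS)/R_D. Equating: 4.27 V_DS² − 10.98 V_DS + 3.21 = 0, giving V_DS = 0.336 V (the root below V_ov).
I_D = (3.21 − 0.336) / 3.71 = 0.775 mA.

I_D = 0.775 mA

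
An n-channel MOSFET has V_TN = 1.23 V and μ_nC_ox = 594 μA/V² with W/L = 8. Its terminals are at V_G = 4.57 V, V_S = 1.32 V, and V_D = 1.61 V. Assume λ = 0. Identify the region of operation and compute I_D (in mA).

V_GS = V_G − V_S = 4.57 − 1.32 = 3.25 V; V_DS = V_D − V_S = 1.61 − 1.32 = 0.29 V.
k_n = μ_nC_ox · (W/L) = 4.752 mA/V².
V_ov = V_GS − V_TN = 3.25 − 1.23 = 2.02 V.
Since V_DS = 0.29 V < V_ov = 2.02 V, the device is in the triode region.
I_D = k_n [V_ov · V_DS − ½ V_DS²] = 4.752 × [2.02 × 0.29 − 0.5 × 0.29²] = 2.58 mA.

Triode; I_D = 2.58 mA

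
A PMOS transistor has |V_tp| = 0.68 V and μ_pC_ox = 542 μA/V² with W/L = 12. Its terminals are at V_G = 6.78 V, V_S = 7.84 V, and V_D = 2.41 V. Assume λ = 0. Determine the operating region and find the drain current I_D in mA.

V_SG = V_S − V_G = 7.84 − 6.78 = 1.06 V; V_SD = V_S − V_D = 7.84 − 2.41 = 5.43 V.
k_p = μ_pC_ox · (W/L) = 6.504 mA/V².
V_ov = V_SG − |V_tp| = 1.06 − 0.68 = 0.38 V.
Since V_SD = 5.43 V ≥ V_ov = 0.38 V, the device is in saturation.
I_D = ½ k_p V_ov² = 0.5 × 6.504 × 0.38² = 0.47 mA.

Saturation; I_D = 0.470 mA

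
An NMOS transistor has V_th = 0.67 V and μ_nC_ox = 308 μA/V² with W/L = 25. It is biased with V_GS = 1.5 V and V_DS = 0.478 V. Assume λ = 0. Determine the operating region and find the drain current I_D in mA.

Triode; I_D = 2.18 mA

k_n = μ_nC_ox · (W/L) = 7.7 mA/V².
V_ov = V_GS − V_th = 1.5 − 0.67 = 0.83 V.
Since V_DS = 0.478 V < V_ov = 0.83 V, the device is in the triode region.
I_D = k_n [V_ov · V_DS − ½ V_DS²] = 7.7 × [0.83 × 0.478 − 0.5 × 0.478²] = 2.18 mA.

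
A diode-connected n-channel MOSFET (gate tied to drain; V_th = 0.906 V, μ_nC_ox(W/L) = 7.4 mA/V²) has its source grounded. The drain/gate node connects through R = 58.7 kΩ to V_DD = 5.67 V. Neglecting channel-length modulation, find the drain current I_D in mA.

With gate tied to drain, V_GS = V_DS ≥ V_GS − V_th, so the device is in saturation.
KCL at the drain: ½ k_n (V_GS − V_th)² = (V_DD − V_GS)/R.
Let x = V_GS − 0.906. Then 217 x² + x − 4.764 = 0, giving x = 0.146 V (positive root), so V_GS = 1.05 V.
I_D = (V_DD − V_GS)/R = (5.67 − 1.05) / 58.7 = 0.0787 mA.

I_D = 0.0787 mA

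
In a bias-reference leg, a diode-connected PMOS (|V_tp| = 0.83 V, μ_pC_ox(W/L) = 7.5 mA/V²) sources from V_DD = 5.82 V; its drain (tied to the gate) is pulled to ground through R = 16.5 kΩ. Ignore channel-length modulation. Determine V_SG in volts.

With gate tied to drain, V_SG = V_SD ≥ V_SG − |V_tp|, so the device is in saturation.
KCL at the drain: ½ k_p (V_SG − |V_tp|)² = (V_DD − V_SG)/R.
Let x = V_SG − 0.83. Then 61.9 x² + x − 4.99 = 0, giving x = 0.276 V (positive root), so V_SG = 1.11 V.
I_D = (V_DD − V_SG)/R = (5.82 − 1.11) / 16.5 = 0.286 mA.

V_SG = 1.11 V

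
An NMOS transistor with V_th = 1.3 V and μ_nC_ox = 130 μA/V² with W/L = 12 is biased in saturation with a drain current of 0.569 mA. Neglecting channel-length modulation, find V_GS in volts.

k_n = μ_nC_ox · (W/L) = 1.56 mA/V².
In saturation I_D = ½ k_n (V_GS − V_th)², so V_GS − V_th = √(2 I_D / k_n) = √(2 × 0.569 / 1.56) = 0.854 V.
V_GS = 1.3 + 0.854 = 2.15 V.

V_GS = 2.15 V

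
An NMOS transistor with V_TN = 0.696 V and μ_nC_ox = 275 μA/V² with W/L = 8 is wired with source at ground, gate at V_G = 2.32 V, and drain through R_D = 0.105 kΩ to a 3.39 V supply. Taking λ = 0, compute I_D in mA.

I_D = 2.90 mA

V_GS = V_G = 2.32 V, so V_ov = 2.32 − 0.696 = 1.62 V.
k_n = μ_nC_ox · (W/L) = 2.2 mA/V².
Assume saturation: I_D = ½ k_n V_ov² = 0.5 × 2.2 × 1.62² = 2.9 mA, giving V_DS = V_DD − I_D R_D = 3.39 − 2.9 × 0.105 = 3.09 V.
V_DS = 3.09 V ≥ V_ov = 1.62 V, confirming saturation.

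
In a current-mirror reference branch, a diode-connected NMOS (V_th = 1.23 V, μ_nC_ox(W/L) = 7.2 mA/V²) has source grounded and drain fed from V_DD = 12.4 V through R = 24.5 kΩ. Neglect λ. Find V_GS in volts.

V_GS = 1.58 V

With gate tied to drain, V_GS = V_DS ≥ V_GS − V_th, so the device is in saturation.
KCL at the drain: ½ k_n (V_GS − V_th)² = (V_DD − V_GS)/R.
Let x = V_GS − 1.23. Then 88.2 x² + x − 11.17 = 0, giving x = 0.35 V (positive root), so V_GS = 1.58 V.
I_D = (V_DD − V_GS)/R = (12.4 − 1.58) / 24.5 = 0.442 mA.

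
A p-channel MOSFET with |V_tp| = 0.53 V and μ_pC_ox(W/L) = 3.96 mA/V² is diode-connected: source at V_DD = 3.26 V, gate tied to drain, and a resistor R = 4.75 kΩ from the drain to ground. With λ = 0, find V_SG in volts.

With gate tied to drain, V_SG = V_SD ≥ V_SG − |V_tp|, so the device is in saturation.
KCL at the drain: ½ k_p (V_SG − |V_tp|)² = (V_DD − V_SG)/R.
Let x = V_SG − 0.53. Then 9.4 x² + x − 2.73 = 0, giving x = 0.488 V (positive root), so V_SG = 1.02 V.
I_D = (V_DD − V_SG)/R = (3.26 − 1.02) / 4.75 = 0.472 mA.

V_SG = 1.02 V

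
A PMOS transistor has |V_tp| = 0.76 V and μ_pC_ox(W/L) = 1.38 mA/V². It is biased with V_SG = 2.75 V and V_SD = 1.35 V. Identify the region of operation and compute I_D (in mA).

V_ov = V_SG − |V_tp| = 2.75 − 0.76 = 1.99 V.
Since V_SD = 1.35 V < V_ov = 1.99 V, the device is in the triode region.
I_D = k_p [V_ov · V_SD − ½ V_SD²] = 1.38 × [1.99 × 1.35 − 0.5 × 1.35²] = 2.45 mA.

Triode; I_D = 2.45 mA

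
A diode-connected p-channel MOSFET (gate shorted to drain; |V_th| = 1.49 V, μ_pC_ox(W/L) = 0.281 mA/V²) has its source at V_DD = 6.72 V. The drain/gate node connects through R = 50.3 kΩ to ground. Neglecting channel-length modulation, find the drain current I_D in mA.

I_D = 0.0882 mA

With gate tied to drain, V_SG = V_SD ≥ V_SG − |V_th|, so the device is in saturation.
KCL at the drain: ½ k_p (V_SG − |V_th|)² = (V_DD − V_SG)/R.
Let x = V_SG − 1.49. Then 7.07 x² + x − 5.23 = 0, giving x = 0.792 V (positive root), so V_SG = 2.28 V.
I_D = (V_DD − V_SG)/R = (6.72 − 2.28) / 50.3 = 0.0882 mA.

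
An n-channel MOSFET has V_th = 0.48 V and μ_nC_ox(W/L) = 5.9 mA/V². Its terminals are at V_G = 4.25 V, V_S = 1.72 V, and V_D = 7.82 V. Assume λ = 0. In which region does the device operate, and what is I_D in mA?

Saturation; I_D = 12.4 mA

V_GS = V_G − V_S = 4.25 − 1.72 = 2.53 V; V_DS = V_D − V_S = 7.82 − 1.72 = 6.1 V.
V_ov = V_GS − V_th = 2.53 − 0.48 = 2.05 V.
Since V_DS = 6.1 V ≥ V_ov = 2.05 V, the device is in saturation.
I_D = ½ k_n V_ov² = 0.5 × 5.9 × 2.05² = 12.4 mA.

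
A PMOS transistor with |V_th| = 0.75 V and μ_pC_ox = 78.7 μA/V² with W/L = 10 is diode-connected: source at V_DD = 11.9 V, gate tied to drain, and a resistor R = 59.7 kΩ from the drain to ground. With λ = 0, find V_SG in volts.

V_SG = 1.42 V

With gate tied to drain, V_SG = V_SD ≥ V_SG − |V_th|, so the device is in saturation.
k_p = μ_pC_ox · (W/L) = 0.787 mA/V².
KCL at the drain: ½ k_p (V_SG − |V_th|)² = (V_DD − V_SG)/R.
Let x = V_SG − 0.75. Then 23.5 x² + x − 11.15 = 0, giving x = 0.668 V (positive root), so V_SG = 1.42 V.
I_D = (V_DD − V_SG)/R = (11.9 − 1.42) / 59.7 = 0.176 mA.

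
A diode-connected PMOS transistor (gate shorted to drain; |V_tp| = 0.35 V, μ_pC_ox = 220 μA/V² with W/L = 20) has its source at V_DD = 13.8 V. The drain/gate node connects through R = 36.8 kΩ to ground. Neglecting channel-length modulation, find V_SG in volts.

With gate tied to drain, V_SG = V_SD ≥ V_SG − |V_tp|, so the device is in saturation.
k_p = μ_pC_ox · (W/L) = 4.4 mA/V².
KCL at the drain: ½ k_p (V_SG − |V_tp|)² = (V_DD − V_SG)/R.
Let x = V_SG − 0.35. Then 81 x² + x − 13.45 = 0, giving x = 0.401 V (positive root), so V_SG = 0.751 V.
I_D = (V_DD − V_SG)/R = (13.8 − 0.751) / 36.8 = 0.355 mA.

V_SG = 0.751 V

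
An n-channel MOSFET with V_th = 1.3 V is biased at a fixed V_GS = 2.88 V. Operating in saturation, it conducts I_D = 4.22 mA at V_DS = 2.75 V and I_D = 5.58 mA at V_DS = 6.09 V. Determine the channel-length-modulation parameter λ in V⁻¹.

With V_GS fixed, I_D ∝ (1 + λ V_DS) in saturation, so I_D2/I_D1 = (1 + λ V_DS2)/(1 + λ V_DS1).
5.58/4.22 = 1.322 = (1 + 6.09 λ)/(1 + 2.75 λ).
Solving: λ (I_D1 V_DS2 − I_D2 V_DS1) = I_D2 − I_D1, so λ = (5.58 − 4.22) / (4.22 × 6.09 − 5.58 × 2.75) = 1.36 / 10.4 = 0.131 V⁻¹.

λ = 0.131 V⁻¹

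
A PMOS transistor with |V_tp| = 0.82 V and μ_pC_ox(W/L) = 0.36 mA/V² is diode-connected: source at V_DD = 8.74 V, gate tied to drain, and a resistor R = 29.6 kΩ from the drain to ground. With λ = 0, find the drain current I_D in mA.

I_D = 0.229 mA

With gate tied to drain, V_SG = V_SD ≥ V_SG − |V_tp|, so the device is in saturation.
KCL at the drain: ½ k_p (V_SG − |V_tp|)² = (V_DD − V_SG)/R.
Let x = V_SG − 0.82. Then 5.33 x² + x − 7.92 = 0, giving x = 1.13 V (positive root), so V_SG = 1.95 V.
I_D = (V_DD − V_SG)/R = (8.74 − 1.95) / 29.6 = 0.229 mA.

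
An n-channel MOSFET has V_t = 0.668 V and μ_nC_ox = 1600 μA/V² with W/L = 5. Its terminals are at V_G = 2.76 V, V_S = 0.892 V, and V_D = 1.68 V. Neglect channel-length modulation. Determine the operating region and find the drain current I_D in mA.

V_GS = V_G − V_S = 2.76 − 0.892 = 1.87 V; V_DS = V_D − V_S = 1.68 − 0.892 = 0.788 V.
k_n = μ_nC_ox · (W/L) = 8 mA/V².
V_ov = V_GS − V_t = 1.87 − 0.668 = 1.2 V.
Since V_DS = 0.788 V < V_ov = 1.2 V, the device is in the triode region.
I_D = k_n [V_ov · V_DS − ½ V_DS²] = 8 × [1.2 × 0.788 − 0.5 × 0.788²] = 5.08 mA.

Triode; I_D = 5.08 mA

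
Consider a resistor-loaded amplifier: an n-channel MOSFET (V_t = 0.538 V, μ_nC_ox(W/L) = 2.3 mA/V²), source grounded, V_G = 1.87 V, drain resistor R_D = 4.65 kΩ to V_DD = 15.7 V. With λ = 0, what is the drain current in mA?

V_GS = V_G = 1.87 V, so V_ov = 1.87 − 0.538 = 1.33 V.
Assume saturation: I_D = ½ k_n V_ov² = 0.5 × 2.3 × 1.33² = 2.04 mA, giving V_DS = V_DD − I_D R_D = 15.7 − 2.04 × 4.65 = 6.21 V.
V_DS = 6.21 V ≥ V_ov = 1.33 V, confirming saturation.

I_D = 2.04 mA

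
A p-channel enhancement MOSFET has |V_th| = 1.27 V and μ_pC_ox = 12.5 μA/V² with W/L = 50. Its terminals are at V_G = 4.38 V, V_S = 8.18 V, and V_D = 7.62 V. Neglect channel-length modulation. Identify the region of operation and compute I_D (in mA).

Triode; I_D = 0.787 mA

V_SG = V_S − V_G = 8.18 − 4.38 = 3.8 V; V_SD = V_S − V_D = 8.18 − 7.62 = 0.56 V.
k_p = μ_pC_ox · (W/L) = 0.625 mA/V².
V_ov = V_SG − |V_th| = 3.8 − 1.27 = 2.53 V.
Since V_SD = 0.56 V < V_ov = 2.53 V, the device is in the triode region.
I_D = k_p [V_ov · V_SD − ½ V_SD²] = 0.625 × [2.53 × 0.56 − 0.5 × 0.56²] = 0.787 mA.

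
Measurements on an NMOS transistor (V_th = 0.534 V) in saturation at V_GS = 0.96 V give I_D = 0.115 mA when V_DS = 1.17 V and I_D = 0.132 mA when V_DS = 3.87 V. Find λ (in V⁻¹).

λ = 0.0585 V⁻¹

With V_GS fixed, I_D ∝ (1 + λ V_DS) in saturation, so I_D2/I_D1 = (1 + λ V_DS2)/(1 + λ V_DS1).
0.132/0.115 = 1.148 = (1 + 3.87 λ)/(1 + 1.17 λ).
Solving: λ (I_D1 V_DS2 − I_D2 V_DS1) = I_D2 − I_D1, so λ = (0.132 − 0.115) / (0.115 × 3.87 − 0.132 × 1.17) = 0.017 / 0.291 = 0.0585 V⁻¹.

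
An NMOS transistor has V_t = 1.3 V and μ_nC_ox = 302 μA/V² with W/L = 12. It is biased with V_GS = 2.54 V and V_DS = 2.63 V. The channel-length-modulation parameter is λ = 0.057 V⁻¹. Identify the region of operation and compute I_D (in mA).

Saturation; I_D = 3.20 mA

k_n = μ_nC_ox · (W/L) = 3.624 mA/V².
V_ov = V_GS − V_t = 2.54 − 1.3 = 1.24 V.
Since V_DS = 2.63 V ≥ V_ov = 1.24 V, the device is in saturation.
I_D = ½ k_n V_ov² (1 + λ V_DS) = 0.5 × 3.624 × 1.24² × (1 + 0.057 × 2.63) = 3.2 mA.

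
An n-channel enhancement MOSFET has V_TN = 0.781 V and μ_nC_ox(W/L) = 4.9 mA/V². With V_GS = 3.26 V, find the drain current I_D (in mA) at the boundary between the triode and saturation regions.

At the boundary V_DS = V_ov = V_GS − V_TN = 3.26 − 0.781 = 2.48 V.
I_D = ½ k_n V_ov² = 0.5 × 4.9 × 2.48² = 15.1 mA.

I_D = 15.1 mA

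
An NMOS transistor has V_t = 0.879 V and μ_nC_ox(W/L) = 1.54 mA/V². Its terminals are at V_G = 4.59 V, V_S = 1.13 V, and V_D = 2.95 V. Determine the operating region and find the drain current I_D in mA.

Triode; I_D = 4.68 mA

V_GS = V_G − V_S = 4.59 − 1.13 = 3.46 V; V_DS = V_D − V_S = 2.95 − 1.13 = 1.82 V.
V_ov = V_GS − V_t = 3.46 − 0.879 = 2.58 V.
Since V_DS = 1.82 V < V_ov = 2.58 V, the device is in the triode region.
I_D = k_n [V_ov · V_DS − ½ V_DS²] = 1.54 × [2.58 × 1.82 − 0.5 × 1.82²] = 4.68 mA.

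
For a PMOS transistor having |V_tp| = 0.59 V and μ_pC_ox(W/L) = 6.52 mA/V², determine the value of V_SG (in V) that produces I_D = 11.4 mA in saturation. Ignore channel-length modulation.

V_SG = 2.46 V

In saturation I_D = ½ k_p (V_SG − |V_tp|)², so V_SG − |V_tp| = √(2 I_D / k_p) = √(2 × 11.4 / 6.52) = 1.87 V.
V_SG = 0.59 + 1.87 = 2.46 V.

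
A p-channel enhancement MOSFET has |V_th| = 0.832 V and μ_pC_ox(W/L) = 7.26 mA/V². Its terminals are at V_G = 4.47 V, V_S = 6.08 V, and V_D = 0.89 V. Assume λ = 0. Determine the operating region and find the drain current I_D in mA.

Saturation; I_D = 2.20 mA

V_SG = V_S − V_G = 6.08 − 4.47 = 1.61 V; V_SD = V_S − V_D = 6.08 − 0.89 = 5.19 V.
V_ov = V_SG − |V_th| = 1.61 − 0.832 = 0.778 V.
Since V_SD = 5.19 V ≥ V_ov = 0.778 V, the device is in saturation.
I_D = ½ k_p V_ov² = 0.5 × 7.26 × 0.778² = 2.2 mA.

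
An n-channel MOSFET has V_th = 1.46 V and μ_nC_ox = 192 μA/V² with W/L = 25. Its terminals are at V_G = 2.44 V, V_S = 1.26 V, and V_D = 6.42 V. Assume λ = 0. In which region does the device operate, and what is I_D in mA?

V_GS = V_G − V_S = 2.44 − 1.26 = 1.18 V; V_DS = V_D − V_S = 6.42 − 1.26 = 5.16 V.
V_GS = 1.18 V < V_th = 1.46 V, so the transistor is in cutoff.

Cutoff; I_D = 0 mA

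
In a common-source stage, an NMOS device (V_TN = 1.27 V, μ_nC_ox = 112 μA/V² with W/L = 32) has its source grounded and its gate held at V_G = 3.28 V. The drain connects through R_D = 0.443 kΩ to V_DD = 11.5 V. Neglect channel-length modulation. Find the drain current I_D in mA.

V_GS = V_G = 3.28 V, so V_ov = 3.28 − 1.27 = 2.01 V.
k_n = μ_nC_ox · (W/L) = 3.584 mA/V².
Assume saturation: I_D = ½ k_n V_ov² = 0.5 × 3.584 × 2.01² = 7.24 mA, giving V_DS = V_DD − I_D R_D = 11.5 − 7.24 × 0.443 = 8.29 V.
V_DS = 8.29 V ≥ V_ov = 2.01 V, confirming saturation.

I_D = 7.24 mA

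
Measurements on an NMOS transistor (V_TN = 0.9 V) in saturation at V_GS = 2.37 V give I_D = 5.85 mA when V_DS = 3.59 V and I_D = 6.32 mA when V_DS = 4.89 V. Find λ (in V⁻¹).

λ = 0.0794 V⁻¹

With V_GS fixed, I_D ∝ (1 + λ V_DS) in saturation, so I_D2/I_D1 = (1 + λ V_DS2)/(1 + λ V_DS1).
6.32/5.85 = 1.08 = (1 + 4.89 λ)/(1 + 3.59 λ).
Solving: λ (I_D1 V_DS2 − I_D2 V_DS1) = I_D2 − I_D1, so λ = (6.32 − 5.85) / (5.85 × 4.89 − 6.32 × 3.59) = 0.47 / 5.92 = 0.0794 V⁻¹.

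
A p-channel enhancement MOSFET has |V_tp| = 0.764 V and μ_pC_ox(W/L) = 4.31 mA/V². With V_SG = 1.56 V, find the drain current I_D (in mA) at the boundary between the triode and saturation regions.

I_D = 1.37 mA

At the boundary V_SD = V_ov = V_SG − |V_tp| = 1.56 − 0.764 = 0.796 V.
I_D = ½ k_p V_ov² = 0.5 × 4.31 × 0.796² = 1.37 mA.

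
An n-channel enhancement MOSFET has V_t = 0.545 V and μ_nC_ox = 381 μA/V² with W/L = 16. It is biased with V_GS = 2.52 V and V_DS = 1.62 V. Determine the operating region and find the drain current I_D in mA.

k_n = μ_nC_ox · (W/L) = 6.096 mA/V².
V_ov = V_GS − V_t = 2.52 − 0.545 = 1.98 V.
Since V_DS = 1.62 V < V_ov = 1.98 V, the device is in the triode region.
I_D = k_n [V_ov · V_DS − ½ V_DS²] = 6.096 × [1.98 × 1.62 − 0.5 × 1.62²] = 11.5 mA.

Triode; I_D = 11.5 mA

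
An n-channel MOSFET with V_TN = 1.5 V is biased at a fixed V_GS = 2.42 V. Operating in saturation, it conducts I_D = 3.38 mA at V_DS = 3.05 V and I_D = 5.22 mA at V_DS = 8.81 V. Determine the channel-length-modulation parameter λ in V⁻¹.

λ = 0.133 V⁻¹

With V_GS fixed, I_D ∝ (1 + λ V_DS) in saturation, so I_D2/I_D1 = (1 + λ V_DS2)/(1 + λ V_DS1).
5.22/3.38 = 1.544 = (1 + 8.81 λ)/(1 + 3.05 λ).
Solving: λ (I_D1 V_DS2 − I_D2 V_DS1) = I_D2 − I_D1, so λ = (5.22 − 3.38) / (3.38 × 8.81 − 5.22 × 3.05) = 1.84 / 13.9 = 0.133 V⁻¹.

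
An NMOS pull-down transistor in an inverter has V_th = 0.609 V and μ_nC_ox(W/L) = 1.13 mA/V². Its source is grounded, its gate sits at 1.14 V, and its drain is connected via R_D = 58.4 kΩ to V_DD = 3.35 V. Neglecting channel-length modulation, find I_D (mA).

I_D = 0.0556 mA

V_GS = V_G = 1.14 V, so V_ov = 1.14 − 0.609 = 0.531 V.
Assume saturation: I_D = ½ k_n V_ov² = 0.5 × 1.13 × 0.531² = 0.159 mA, giving V_DS = V_DD − I_D R_D = 3.35 − 0.159 × 58.4 = -5.95 V.
But -5.95 V < V_ov = 0.531 V, so the device is actually in triode.
In triode I_D = k_n[V_ov V_DS − ½ V_DS²] and I_D = (V_DD − V_DS)/R_D. Equating: 33 V_DS² − 36.04 V_DS + 3.35 = 0, giving V_DS = 0.103 V (the root below V_ov).
I_D = (3.35 − 0.103) / 58.4 = 0.0556 mA.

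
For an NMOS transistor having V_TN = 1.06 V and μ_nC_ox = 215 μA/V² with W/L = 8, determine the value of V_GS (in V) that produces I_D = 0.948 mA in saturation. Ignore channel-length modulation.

k_n = μ_nC_ox · (W/L) = 1.72 mA/V².
In saturation I_D = ½ k_n (V_GS − V_TN)², so V_GS − V_TN = √(2 I_D / k_n) = √(2 × 0.948 / 1.72) = 1.05 V.
V_GS = 1.06 + 1.05 = 2.11 V.

V_GS = 2.11 V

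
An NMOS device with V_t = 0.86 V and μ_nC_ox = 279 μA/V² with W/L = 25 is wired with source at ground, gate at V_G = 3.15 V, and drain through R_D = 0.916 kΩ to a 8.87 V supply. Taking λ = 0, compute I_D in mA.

I_D = 8.97 mA

V_GS = V_G = 3.15 V, so V_ov = 3.15 − 0.86 = 2.29 V.
k_n = μ_nC_ox · (W/L) = 6.975 mA/V².
Assume saturation: I_D = ½ k_n V_ov² = 0.5 × 6.975 × 2.29² = 18.3 mA, giving V_DS = V_DD − I_D R_D = 8.87 − 18.3 × 0.916 = -7.88 V.
But -7.88 V < V_ov = 2.29 V, so the device is actually in triode.
In triode I_D = k_n[V_ov V_DS − ½ V_DS²] and I_D = (V_DD − V_DS)/R_D. Equating: 3.19 V_DS² − 15.63 V_DS + 8.87 = 0, giving V_DS = 0.655 V (the root below V_ov).
I_D = (8.87 − 0.655) / 0.916 = 8.97 mA.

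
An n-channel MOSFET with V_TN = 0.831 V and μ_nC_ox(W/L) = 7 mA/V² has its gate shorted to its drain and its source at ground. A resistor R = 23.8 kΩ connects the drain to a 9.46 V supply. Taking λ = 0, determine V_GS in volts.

With gate tied to drain, V_GS = V_DS ≥ V_GS − V_TN, so the device is in saturation.
KCL at the drain: ½ k_n (V_GS − V_TN)² = (V_DD − V_GS)/R.
Let x = V_GS − 0.831. Then 83.3 x² + x − 8.629 = 0, giving x = 0.316 V (positive root), so V_GS = 1.15 V.
I_D = (V_DD − V_GS)/R = (9.46 − 1.15) / 23.8 = 0.349 mA.

V_GS = 1.15 V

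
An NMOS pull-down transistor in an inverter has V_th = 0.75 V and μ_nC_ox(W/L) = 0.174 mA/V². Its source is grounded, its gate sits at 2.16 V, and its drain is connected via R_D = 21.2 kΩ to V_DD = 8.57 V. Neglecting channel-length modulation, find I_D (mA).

V_GS = V_G = 2.16 V, so V_ov = 2.16 − 0.75 = 1.41 V.
Assume saturation: I_D = ½ k_n V_ov² = 0.5 × 0.174 × 1.41² = 0.173 mA, giving V_DS = V_DD − I_D R_D = 8.57 − 0.173 × 21.2 = 4.9 V.
V_DS = 4.9 V ≥ V_ov = 1.41 V, confirming saturation.

I_D = 0.173 mA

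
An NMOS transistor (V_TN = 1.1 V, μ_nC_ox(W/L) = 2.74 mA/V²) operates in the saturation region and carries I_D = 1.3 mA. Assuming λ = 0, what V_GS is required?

V_GS = 2.07 V

In saturation I_D = ½ k_n (V_GS − V_TN)², so V_GS − V_TN = √(2 I_D / k_n) = √(2 × 1.3 / 2.74) = 0.974 V.
V_GS = 1.1 + 0.974 = 2.07 V.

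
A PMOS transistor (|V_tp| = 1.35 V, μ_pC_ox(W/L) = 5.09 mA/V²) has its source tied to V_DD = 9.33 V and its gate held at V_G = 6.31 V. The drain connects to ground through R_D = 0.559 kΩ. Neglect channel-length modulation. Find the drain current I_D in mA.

I_D = 7.10 mA

V_SG = V_DD − V_G = 9.33 − 6.31 = 3.02 V, so V_ov = 3.02 − 1.35 = 1.67 V.
Assume saturation: I_D = ½ k_p V_ov² = 0.5 × 5.09 × 1.67² = 7.1 mA, giving V_SD = V_DD − I_D R_D = 9.33 − 7.1 × 0.559 = 5.36 V.
V_SD = 5.36 V ≥ V_ov = 1.67 V, confirming saturation.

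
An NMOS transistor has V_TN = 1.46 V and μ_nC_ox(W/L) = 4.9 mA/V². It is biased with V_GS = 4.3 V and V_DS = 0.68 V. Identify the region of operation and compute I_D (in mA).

V_ov = V_GS − V_TN = 4.3 − 1.46 = 2.84 V.
Since V_DS = 0.68 V < V_ov = 2.84 V, the device is in the triode region.
I_D = k_n [V_ov · V_DS − ½ V_DS²] = 4.9 × [2.84 × 0.68 − 0.5 × 0.68²] = 8.33 mA.

Triode; I_D = 8.33 mA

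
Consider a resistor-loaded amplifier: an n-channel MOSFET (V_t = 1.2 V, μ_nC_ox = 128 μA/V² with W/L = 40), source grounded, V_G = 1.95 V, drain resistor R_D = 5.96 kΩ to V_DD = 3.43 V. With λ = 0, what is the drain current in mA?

I_D = 0.549 mA

V_GS = V_G = 1.95 V, so V_ov = 1.95 − 1.2 = 0.75 V.
k_n = μ_nC_ox · (W/L) = 5.12 mA/V².
Assume saturation: I_D = ½ k_n V_ov² = 0.5 × 5.12 × 0.75² = 1.44 mA, giving V_DS = V_DD − I_D R_D = 3.43 − 1.44 × 5.96 = -5.15 V.
But -5.15 V < V_ov = 0.75 V, so the device is actually in triode.
In triode I_D = k_n[V_ov V_DS − ½ V_DS²] and I_D = (V_DD − V_DS)/R_D. Equating: 15.3 V_DS² − 23.89 V_DS + 3.43 = 0, giving V_DS = 0.16 V (the root below V_ov).
I_D = (3.43 − 0.16) / 5.96 = 0.549 mA.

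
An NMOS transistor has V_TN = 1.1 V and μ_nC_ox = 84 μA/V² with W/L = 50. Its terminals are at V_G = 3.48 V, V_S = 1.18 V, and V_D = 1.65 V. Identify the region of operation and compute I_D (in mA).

V_GS = V_G − V_S = 3.48 − 1.18 = 2.3 V; V_DS = V_D − V_S = 1.65 − 1.18 = 0.47 V.
k_n = μ_nC_ox · (W/L) = 4.2 mA/V².
V_ov = V_GS − V_TN = 2.3 − 1.1 = 1.2 V.
Since V_DS = 0.47 V < V_ov = 1.2 V, the device is in the triode region.
I_D = k_n [V_ov · V_DS − ½ V_DS²] = 4.2 × [1.2 × 0.47 − 0.5 × 0.47²] = 1.9 mA.

Triode; I_D = 1.90 mA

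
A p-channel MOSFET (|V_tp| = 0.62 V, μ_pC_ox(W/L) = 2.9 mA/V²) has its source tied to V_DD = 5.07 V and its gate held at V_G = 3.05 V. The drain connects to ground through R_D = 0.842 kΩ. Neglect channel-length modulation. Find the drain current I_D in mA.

V_SG = V_DD − V_G = 5.07 − 3.05 = 2.02 V, so V_ov = 2.02 − 0.62 = 1.4 V.
Assume saturation: I_D = ½ k_p V_ov² = 0.5 × 2.9 × 1.4² = 2.84 mA, giving V_SD = V_DD − I_D R_D = 5.07 − 2.84 × 0.842 = 2.68 V.
V_SD = 2.68 V ≥ V_ov = 1.4 V, confirming saturation.

I_D = 2.84 mA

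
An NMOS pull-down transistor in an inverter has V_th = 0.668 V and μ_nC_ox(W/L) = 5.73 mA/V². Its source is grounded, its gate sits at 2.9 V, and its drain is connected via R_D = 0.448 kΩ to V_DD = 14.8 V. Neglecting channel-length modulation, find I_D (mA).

V_GS = V_G = 2.9 V, so V_ov = 2.9 − 0.668 = 2.23 V.
Assume saturation: I_D = ½ k_n V_ov² = 0.5 × 5.73 × 2.23² = 14.3 mA, giving V_DS = V_DD − I_D R_D = 14.8 − 14.3 × 0.448 = 8.41 V.
V_DS = 8.41 V ≥ V_ov = 2.23 V, confirming saturation.

I_D = 14.3 mA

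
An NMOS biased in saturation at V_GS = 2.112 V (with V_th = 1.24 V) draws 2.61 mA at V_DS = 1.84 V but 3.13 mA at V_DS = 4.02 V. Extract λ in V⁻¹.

With V_GS fixed, I_D ∝ (1 + λ V_DS) in saturation, so I_D2/I_D1 = (1 + λ V_DS2)/(1 + λ V_DS1).
3.13/2.61 = 1.199 = (1 + 4.02 λ)/(1 + 1.84 λ).
Solving: λ (I_D1 V_DS2 − I_D2 V_DS1) = I_D2 − I_D1, so λ = (3.13 − 2.61) / (2.61 × 4.02 − 3.13 × 1.84) = 0.52 / 4.73 = 0.11 V⁻¹.

λ = 0.110 V⁻¹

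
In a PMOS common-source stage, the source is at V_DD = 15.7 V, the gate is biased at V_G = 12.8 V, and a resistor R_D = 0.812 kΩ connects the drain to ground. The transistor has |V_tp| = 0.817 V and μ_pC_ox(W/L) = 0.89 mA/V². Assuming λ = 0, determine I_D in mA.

V_SG = V_DD − V_G = 15.7 − 12.8 = 2.9 V, so V_ov = 2.9 − 0.817 = 2.08 V.
Assume saturation: I_D = ½ k_p V_ov² = 0.5 × 0.89 × 2.08² = 1.93 mA, giving V_SD = V_DD − I_D R_D = 15.7 − 1.93 × 0.812 = 14.1 V.
V_SD = 14.1 V ≥ V_ov = 2.08 V, confirming saturation.

I_D = 1.93 mA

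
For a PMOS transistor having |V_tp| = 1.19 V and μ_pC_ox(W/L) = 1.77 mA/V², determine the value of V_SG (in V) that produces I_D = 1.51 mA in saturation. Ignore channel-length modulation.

In saturation I_D = ½ k_p (V_SG − |V_tp|)², so V_SG − |V_tp| = √(2 I_D / k_p) = √(2 × 1.51 / 1.77) = 1.31 V.
V_SG = 1.19 + 1.31 = 2.5 V.

V_SG = 2.50 V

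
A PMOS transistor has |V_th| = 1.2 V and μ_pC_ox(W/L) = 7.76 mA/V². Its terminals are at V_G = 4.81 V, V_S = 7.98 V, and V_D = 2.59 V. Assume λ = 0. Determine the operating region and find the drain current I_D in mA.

Saturation; I_D = 15.1 mA

V_SG = V_S − V_G = 7.98 − 4.81 = 3.17 V; V_SD = V_S − V_D = 7.98 − 2.59 = 5.39 V.
V_ov = V_SG − |V_th| = 3.17 − 1.2 = 1.97 V.
Since V_SD = 5.39 V ≥ V_ov = 1.97 V, the device is in saturation.
I_D = ½ k_p V_ov² = 0.5 × 7.76 × 1.97² = 15.1 mA.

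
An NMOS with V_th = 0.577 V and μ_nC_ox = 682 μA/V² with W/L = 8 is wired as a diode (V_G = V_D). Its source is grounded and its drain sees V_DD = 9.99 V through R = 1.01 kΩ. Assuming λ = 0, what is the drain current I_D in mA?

I_D = 7.66 mA

With gate tied to drain, V_GS = V_DS ≥ V_GS − V_th, so the device is in saturation.
k_n = μ_nC_ox · (W/L) = 5.456 mA/V².
KCL at the drain: ½ k_n (V_GS − V_th)² = (V_DD − V_GS)/R.
Let x = V_GS − 0.577. Then 2.76 x² + x − 9.413 = 0, giving x = 1.68 V (positive root), so V_GS = 2.25 V.
I_D = (V_DD − V_GS)/R = (9.99 − 2.25) / 1.01 = 7.66 mA.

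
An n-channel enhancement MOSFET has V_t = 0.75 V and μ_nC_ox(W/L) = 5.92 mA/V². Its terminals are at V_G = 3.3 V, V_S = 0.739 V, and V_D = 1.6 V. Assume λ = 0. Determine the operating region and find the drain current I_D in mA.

Triode; I_D = 7.04 mA

V_GS = V_G − V_S = 3.3 − 0.739 = 2.56 V; V_DS = V_D − V_S = 1.6 − 0.739 = 0.861 V.
V_ov = V_GS − V_t = 2.56 − 0.75 = 1.81 V.
Since V_DS = 0.861 V < V_ov = 1.81 V, the device is in the triode region.
I_D = k_n [V_ov · V_DS − ½ V_DS²] = 5.92 × [1.81 × 0.861 − 0.5 × 0.861²] = 7.04 mA.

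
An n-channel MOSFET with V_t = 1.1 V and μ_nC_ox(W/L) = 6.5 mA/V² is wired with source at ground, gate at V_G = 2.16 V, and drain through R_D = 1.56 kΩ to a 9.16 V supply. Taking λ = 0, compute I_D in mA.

V_GS = V_G = 2.16 V, so V_ov = 2.16 − 1.1 = 1.06 V.
Assume saturation: I_D = ½ k_n V_ov² = 0.5 × 6.5 × 1.06² = 3.65 mA, giving V_DS = V_DD − I_D R_D = 9.16 − 3.65 × 1.56 = 3.46 V.
V_DS = 3.46 V ≥ V_ov = 1.06 V, confirming saturation.

I_D = 3.65 mA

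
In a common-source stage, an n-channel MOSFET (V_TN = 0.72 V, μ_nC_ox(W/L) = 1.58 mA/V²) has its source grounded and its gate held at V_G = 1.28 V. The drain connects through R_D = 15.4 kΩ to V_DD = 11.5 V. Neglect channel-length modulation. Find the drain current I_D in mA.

V_GS = V_G = 1.28 V, so V_ov = 1.28 − 0.72 = 0.56 V.
Assume saturation: I_D = ½ k_n V_ov² = 0.5 × 1.58 × 0.56² = 0.248 mA, giving V_DS = V_DD − I_D R_D = 11.5 − 0.248 × 15.4 = 7.68 V.
V_DS = 7.68 V ≥ V_ov = 0.56 V, confirming saturation.

I_D = 0.248 mA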